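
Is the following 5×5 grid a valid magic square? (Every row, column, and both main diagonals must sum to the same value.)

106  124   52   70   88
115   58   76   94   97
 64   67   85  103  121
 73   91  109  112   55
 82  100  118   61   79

Row 1: 106 + 124 + 52 + 70 + 88 = 440.
Row 2: 115 + 58 + 76 + 94 + 97 = 440.
Row 3: 64 + 67 + 85 + 103 + 121 = 440.
Row 4: 73 + 91 + 109 + 112 + 55 = 440.
Row 5: 82 + 100 + 118 + 61 + 79 = 440.
Column 1: 106 + 115 + 64 + 73 + 82 = 440.
Column 2: 124 + 58 + 67 + 91 + 100 = 440.
Column 3: 52 + 76 + 85 + 109 + 118 = 440.
Column 4: 70 + 94 + 103 + 112 + 61 = 440.
Column 5: 88 + 97 + 121 + 55 + 79 = 440.
Main diagonal: 106 + 58 + 85 + 112 + 79 = 440.
Anti-diagonal: 88 + 94 + 85 + 91 + 82 = 440.
All lines sum to 440.

Yes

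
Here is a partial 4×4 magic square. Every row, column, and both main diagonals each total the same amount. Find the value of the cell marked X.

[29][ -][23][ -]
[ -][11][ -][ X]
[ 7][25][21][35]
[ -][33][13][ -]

Row 3 is complete and sums to 88; that is the magic constant.
Column 2: 11 + 25 + 33 + ? = 88, so (1,2) = 19.
The remaining cell in column 3 is (2,3) = 88 − 57 = 31.
Using main diagonal: 29 + 11 + 21 + ? → (4,4) = 88 − 61 = 27.
Row 1: 29 + 19 + 23 + ? = 88, so (1,4) = 17.
Row 4: 33 + 13 + 27 + ? = 88, so (4,1) = 15.
Column 1: 29 + 7 + 15 + ? = 88, so (2,1) = 37.
The remaining cell in column 4 is (2,4) = 88 − 79 = 9.

9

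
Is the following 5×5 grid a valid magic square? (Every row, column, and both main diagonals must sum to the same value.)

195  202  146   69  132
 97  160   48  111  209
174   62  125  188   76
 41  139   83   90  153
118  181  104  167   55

Row 1: 195 + 202 + 146 + 69 + 132 = 744.
Row 2: 97 + 160 + 48 + 111 + 209 = 625.
Row 3: 174 + 62 + 125 + 188 + 76 = 625.
Row 4: 41 + 139 + 83 + 90 + 153 = 506.
Row 5: 118 + 181 + 104 + 167 + 55 = 625.
Column 1: 195 + 97 + 174 + 41 + 118 = 625.
Column 2: 202 + 160 + 62 + 139 + 181 = 744.
Column 3: 146 + 48 + 125 + 83 + 104 = 506.
Column 4: 69 + 111 + 188 + 90 + 167 = 625.
Column 5: 132 + 209 + 76 + 153 + 55 = 625.
Main diagonal: 195 + 160 + 125 + 90 + 55 = 625.
Anti-diagonal: 132 + 111 + 125 + 139 + 118 = 625.

No — column 4 sums to 625 but column 3 sums to 506.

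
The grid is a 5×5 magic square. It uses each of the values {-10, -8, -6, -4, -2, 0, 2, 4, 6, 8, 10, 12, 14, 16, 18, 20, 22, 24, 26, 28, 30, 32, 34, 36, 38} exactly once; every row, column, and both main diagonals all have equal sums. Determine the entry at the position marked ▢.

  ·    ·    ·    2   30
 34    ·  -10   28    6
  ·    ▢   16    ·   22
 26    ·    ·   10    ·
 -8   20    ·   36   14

38

The 25 entries sum to 350, so each line sums to 350/5 = 70.
From row 2, 70 − (34 + (-10) + 28 + 6) gives (2,2) = 12.
The remaining cell in row 5 is (5,3) = 70 − 62 = 8.
Column 4 needs 70; the known cells sum to 76, so (3,4) = -6.
Using column 5: 30 + 6 + 22 + 14 + ? → (4,5) = 70 − 72 = -2.
The remaining cell in main diagonal is (1,1) = 70 − 52 = 18.
Anti-diagonal: 30 + 28 + 16 + (-8) + ? = 70, so (4,2) = 4.
The remaining cell in row 4 is (4,3) = 70 − 38 = 32.
Column 1 needs 70; the known cells sum to 70, so (3,1) = 0.
Column 3: -10 + 16 + 32 + 8 + ? = 70, so (1,3) = 24.
Using row 1: 18 + 24 + 2 + 30 + ? → (1,2) = 70 − 74 = -4.
Row 3 needs 70; the known cells sum to 32, so (3,2) = 38.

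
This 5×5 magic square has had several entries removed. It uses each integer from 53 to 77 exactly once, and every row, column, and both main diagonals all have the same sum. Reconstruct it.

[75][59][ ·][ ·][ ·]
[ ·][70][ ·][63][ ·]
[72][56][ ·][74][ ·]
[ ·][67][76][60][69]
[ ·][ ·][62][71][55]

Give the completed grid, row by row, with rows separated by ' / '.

The entries are 53 through 77, which sum to 1625, so each line sums to 1625/5 = 325.
From row 4, 325 − (67 + 76 + 60 + 69) gives (4,1) = 53.
Column 2 needs 325; the known cells sum to 252, so (5,2) = 73.
The remaining cell in column 4 is (1,4) = 325 − 268 = 57.
Main diagonal: 75 + 70 + 60 + 55 + ? = 325, so (3,3) = 65.
Row 3: 72 + 56 + 65 + 74 + ? = 325, so (3,5) = 58.
Row 5 needs 325; the known cells sum to 261, so (5,1) = 64.
The remaining cell in column 1 is (2,1) = 325 − 264 = 61.
The remaining cell in anti-diagonal is (1,5) = 325 − 259 = 66.
Using row 1: 75 + 59 + 57 + 66 + ? → (1,3) = 325 − 257 = 68.
From column 3, 325 − (68 + 65 + 76 + 62) gives (2,3) = 54.
Column 5: 66 + 58 + 69 + 55 + ? = 325, so (2,5) = 77.

75 59 68 57 66 / 61 70 54 63 77 / 72 56 65 74 58 / 53 67 76 60 69 / 64 73 62 71 55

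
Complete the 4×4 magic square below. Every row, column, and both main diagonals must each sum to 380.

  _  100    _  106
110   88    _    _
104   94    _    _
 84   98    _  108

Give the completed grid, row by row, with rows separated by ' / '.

The remaining cell in row 4 is (4,3) = 380 − 290 = 90.
From column 1, 380 − (110 + 104 + 84) gives (1,1) = 82.
Main diagonal needs 380; the known cells sum to 278, so (3,3) = 102.
Using anti-diagonal: 106 + 94 + 84 + ? → (2,3) = 380 − 284 = 96.
Row 1 needs 380; the known cells sum to 288, so (1,3) = 92.
Row 2 must total 380; the given cells sum to 294, so (2,4) = 86.
The remaining cell in row 3 is (3,4) = 380 − 300 = 80.

82 100 92 106 / 110 88 96 86 / 104 94 102 80 / 84 98 90 108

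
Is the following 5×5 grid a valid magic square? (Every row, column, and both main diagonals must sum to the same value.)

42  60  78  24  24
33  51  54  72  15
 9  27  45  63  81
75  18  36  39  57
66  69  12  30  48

No — row 1 sums to 228 but anti-diagonal sums to 225.

Row 1: 42 + 60 + 78 + 24 + 24 = 228.
Row 2: 33 + 51 + 54 + 72 + 15 = 225.
Row 3: 9 + 27 + 45 + 63 + 81 = 225.
Row 4: 75 + 18 + 36 + 39 + 57 = 225.
Row 5: 66 + 69 + 12 + 30 + 48 = 225.
Column 1: 42 + 33 + 9 + 75 + 66 = 225.
Column 2: 60 + 51 + 27 + 18 + 69 = 225.
Column 3: 78 + 54 + 45 + 36 + 12 = 225.
Column 4: 24 + 72 + 63 + 39 + 30 = 228.
Column 5: 24 + 15 + 81 + 57 + 48 = 225.
Main diagonal: 42 + 51 + 45 + 39 + 48 = 225.
Anti-diagonal: 24 + 72 + 45 + 18 + 66 = 225.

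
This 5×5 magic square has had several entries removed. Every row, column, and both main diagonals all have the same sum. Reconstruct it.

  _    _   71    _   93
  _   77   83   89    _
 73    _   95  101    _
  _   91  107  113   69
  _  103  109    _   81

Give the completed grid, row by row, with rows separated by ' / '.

99 115 71 87 93 / 111 77 83 89 105 / 73 79 95 101 117 / 85 91 107 113 69 / 97 103 109 75 81

Column 3 is already complete: 71 + 83 + 95 + 107 + 109 = 465, so that is the magic constant.
Row 4 must total 465; the given cells sum to 380, so (4,1) = 85.
Using main diagonal: 77 + 95 + 113 + 81 + ? → (1,1) = 465 − 366 = 99.
Using anti-diagonal: 93 + 89 + 95 + 91 + ? → (5,1) = 465 − 368 = 97.
From row 5, 465 − (97 + 103 + 109 + 81) gives (5,4) = 75.
Column 1: 99 + 73 + 85 + 97 + ? = 465, so (2,1) = 111.
The remaining cell in column 4 is (1,4) = 465 − 378 = 87.
The remaining cell in row 1 is (1,2) = 465 − 350 = 115.
Using row 2: 111 + 77 + 83 + 89 + ? → (2,5) = 465 − 360 = 105.
The remaining cell in column 2 is (3,2) = 465 − 386 = 79.
Column 5: 93 + 105 + 69 + 81 + ? = 465, so (3,5) = 117.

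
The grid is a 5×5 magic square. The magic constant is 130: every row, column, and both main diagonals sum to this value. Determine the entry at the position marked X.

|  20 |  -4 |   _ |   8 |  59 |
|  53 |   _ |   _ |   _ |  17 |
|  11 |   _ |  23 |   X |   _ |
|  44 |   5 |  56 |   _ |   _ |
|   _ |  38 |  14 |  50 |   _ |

-1

Row 1 must total 130; the given cells sum to 83, so (1,3) = 47.
Column 1: 20 + 53 + 11 + 44 + ? = 130, so (5,1) = 2.
Using column 3: 47 + 23 + 56 + 14 + ? → (2,3) = 130 − 140 = -10.
Anti-diagonal must total 130; the given cells sum to 89, so (2,4) = 41.
From row 2, 130 − (53 + (-10) + 41 + 17) gives (2,2) = 29.
From row 5, 130 − (2 + 38 + 14 + 50) gives (5,5) = 26.
Column 2 must total 130; the given cells sum to 68, so (3,2) = 62.
Main diagonal: 20 + 29 + 23 + 26 + ? = 130, so (4,4) = 32.
Using row 4: 44 + 5 + 56 + 32 + ? → (4,5) = 130 − 137 = -7.
Column 4 must total 130; the given cells sum to 131, so (3,4) = -1.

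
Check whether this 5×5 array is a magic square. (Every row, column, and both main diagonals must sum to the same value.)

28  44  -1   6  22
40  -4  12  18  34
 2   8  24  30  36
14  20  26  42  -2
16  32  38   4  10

Row 1: 28 + 44 + (-1) + 6 + 22 = 99.
Row 2: 40 + (-4) + 12 + 18 + 34 = 100.
Row 3: 2 + 8 + 24 + 30 + 36 = 100.
Row 4: 14 + 20 + 26 + 42 + (-2) = 100.
Row 5: 16 + 32 + 38 + 4 + 10 = 100.
Column 1: 28 + 40 + 2 + 14 + 16 = 100.
Column 2: 44 + (-4) + 8 + 20 + 32 = 100.
Column 3: -1 + 12 + 24 + 26 + 38 = 99.
Column 4: 6 + 18 + 30 + 42 + 4 = 100.
Column 5: 22 + 34 + 36 + (-2) + 10 = 100.
Main diagonal: 28 + (-4) + 24 + 42 + 10 = 100.
Anti-diagonal: 22 + 18 + 24 + 20 + 16 = 100.

No — column 3 sums to 99 but main diagonal sums to 100.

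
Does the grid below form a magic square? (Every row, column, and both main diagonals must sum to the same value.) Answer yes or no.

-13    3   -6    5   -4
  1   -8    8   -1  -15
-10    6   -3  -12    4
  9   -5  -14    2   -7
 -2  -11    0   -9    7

Yes

Row 1: -13 + 3 + (-6) + 5 + (-4) = -15.
Row 2: 1 + (-8) + 8 + (-1) + (-15) = -15.
Row 3: -10 + 6 + (-3) + (-12) + 4 = -15.
Row 4: 9 + (-5) + (-14) + 2 + (-7) = -15.
Row 5: -2 + (-11) + 0 + (-9) + 7 = -15.
Column 1: -13 + 1 + (-10) + 9 + (-2) = -15.
Column 2: 3 + (-8) + 6 + (-5) + (-11) = -15.
Column 3: -6 + 8 + (-3) + (-14) + 0 = -15.
Column 4: 5 + (-1) + (-12) + 2 + (-9) = -15.
Column 5: -4 + (-15) + 4 + (-7) + 7 = -15.
Main diagonal: -13 + (-8) + (-3) + 2 + 7 = -15.
Anti-diagonal: -4 + (-1) + (-3) + (-5) + (-2) = -15.
All lines sum to -15.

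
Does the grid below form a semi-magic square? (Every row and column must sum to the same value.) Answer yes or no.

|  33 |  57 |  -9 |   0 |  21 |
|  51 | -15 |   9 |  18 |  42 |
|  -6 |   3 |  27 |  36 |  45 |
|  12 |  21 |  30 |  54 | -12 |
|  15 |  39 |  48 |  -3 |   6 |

No — column 5 sums to 102 but row 5 sums to 105.

Row 1: 33 + 57 + (-9) + 0 + 21 = 102.
Row 2: 51 + (-15) + 9 + 18 + 42 = 105.
Row 3: -6 + 3 + 27 + 36 + 45 = 105.
Row 4: 12 + 21 + 30 + 54 + (-12) = 105.
Row 5: 15 + 39 + 48 + (-3) + 6 = 105.
Column 1: 33 + 51 + (-6) + 12 + 15 = 105.
Column 2: 57 + (-15) + 3 + 21 + 39 = 105.
Column 3: -9 + 9 + 27 + 30 + 48 = 105.
Column 4: 0 + 18 + 36 + 54 + (-3) = 105.
Column 5: 21 + 42 + 45 + (-12) + 6 = 102.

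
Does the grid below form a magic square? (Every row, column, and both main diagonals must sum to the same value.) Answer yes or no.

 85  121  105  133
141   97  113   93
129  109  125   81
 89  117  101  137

Row 1: 85 + 121 + 105 + 133 = 444.
Row 2: 141 + 97 + 113 + 93 = 444.
Row 3: 129 + 109 + 125 + 81 = 444.
Row 4: 89 + 117 + 101 + 137 = 444.
Column 1: 85 + 141 + 129 + 89 = 444.
Column 2: 121 + 97 + 109 + 117 = 444.
Column 3: 105 + 113 + 125 + 101 = 444.
Column 4: 133 + 93 + 81 + 137 = 444.
Main diagonal: 85 + 97 + 125 + 137 = 444.
Anti-diagonal: 133 + 113 + 109 + 89 = 444.
All lines sum to 444.

Yes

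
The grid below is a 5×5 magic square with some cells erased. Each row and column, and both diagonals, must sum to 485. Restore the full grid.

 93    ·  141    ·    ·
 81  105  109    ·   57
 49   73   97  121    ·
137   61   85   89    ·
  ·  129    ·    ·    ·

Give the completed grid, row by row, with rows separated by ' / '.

93 117 141 65 69 / 81 105 109 133 57 / 49 73 97 121 145 / 137 61 85 89 113 / 125 129 53 77 101

The remaining cell in row 2 is (2,4) = 485 − 352 = 133.
Using row 3: 49 + 73 + 97 + 121 + ? → (3,5) = 485 − 340 = 145.
Row 4: 137 + 61 + 85 + 89 + ? = 485, so (4,5) = 113.
Using column 1: 93 + 81 + 49 + 137 + ? → (5,1) = 485 − 360 = 125.
Using column 2: 105 + 73 + 61 + 129 + ? → (1,2) = 485 − 368 = 117.
Column 3: 141 + 109 + 97 + 85 + ? = 485, so (5,3) = 53.
Using main diagonal: 93 + 105 + 97 + 89 + ? → (5,5) = 485 − 384 = 101.
Anti-diagonal needs 485; the known cells sum to 416, so (1,5) = 69.
Row 1: 93 + 117 + 141 + 69 + ? = 485, so (1,4) = 65.
Row 5: 125 + 129 + 53 + 101 + ? = 485, so (5,4) = 77.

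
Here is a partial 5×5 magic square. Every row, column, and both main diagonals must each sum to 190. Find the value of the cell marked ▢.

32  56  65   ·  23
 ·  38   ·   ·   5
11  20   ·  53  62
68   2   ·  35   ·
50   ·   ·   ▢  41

17

From row 1, 190 − (32 + 56 + 65 + 23) gives (1,4) = 14.
Row 3: 11 + 20 + 53 + 62 + ? = 190, so (3,3) = 44.
From column 1, 190 − (32 + 11 + 68 + 50) gives (2,1) = 29.
Column 2 must total 190; the given cells sum to 116, so (5,2) = 74.
Column 5: 23 + 5 + 62 + 41 + ? = 190, so (4,5) = 59.
From anti-diagonal, 190 − (23 + 44 + 2 + 50) gives (2,4) = 71.
From row 2, 190 − (29 + 38 + 71 + 5) gives (2,3) = 47.
Row 4: 68 + 2 + 35 + 59 + ? = 190, so (4,3) = 26.
Column 3 must total 190; the given cells sum to 182, so (5,3) = 8.
Column 4: 14 + 71 + 53 + 35 + ? = 190, so (5,4) = 17.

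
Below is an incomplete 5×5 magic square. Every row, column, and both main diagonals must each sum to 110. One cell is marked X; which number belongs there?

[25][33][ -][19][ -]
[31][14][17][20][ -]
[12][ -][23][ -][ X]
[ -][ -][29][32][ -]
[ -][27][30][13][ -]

34

Row 2 needs 110; the known cells sum to 82, so (2,5) = 28.
The remaining cell in column 3 is (1,3) = 110 − 99 = 11.
From column 4, 110 − (19 + 20 + 32 + 13) gives (3,4) = 26.
The remaining cell in main diagonal is (5,5) = 110 − 94 = 16.
Row 1 needs 110; the known cells sum to 88, so (1,5) = 22.
Using row 5: 27 + 30 + 13 + 16 + ? → (5,1) = 110 − 86 = 24.
Column 1: 25 + 31 + 12 + 24 + ? = 110, so (4,1) = 18.
Anti-diagonal needs 110; the known cells sum to 89, so (4,2) = 21.
From row 4, 110 − (18 + 21 + 29 + 32) gives (4,5) = 10.
From column 2, 110 − (33 + 14 + 21 + 27) gives (3,2) = 15.
Column 5: 22 + 28 + 10 + 16 + ? = 110, so (3,5) = 34.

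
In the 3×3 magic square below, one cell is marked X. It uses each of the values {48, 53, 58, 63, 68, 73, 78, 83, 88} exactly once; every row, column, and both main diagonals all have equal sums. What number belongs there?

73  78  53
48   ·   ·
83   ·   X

The 9 entries sum to 612, so each line sums to 612/3 = 204.
Anti-diagonal needs 204; the known cells sum to 136, so (2,2) = 68.
The remaining cell in row 2 is (2,3) = 204 − 116 = 88.
Column 2: 78 + 68 + ? = 204, so (3,2) = 58.
Using column 3: 53 + 88 + ? → (3,3) = 204 − 141 = 63.

63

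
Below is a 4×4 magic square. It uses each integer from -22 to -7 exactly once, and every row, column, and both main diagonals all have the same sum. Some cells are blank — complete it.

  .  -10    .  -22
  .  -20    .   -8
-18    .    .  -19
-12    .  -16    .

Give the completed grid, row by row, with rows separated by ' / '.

The entries are -22 through -7, which sum to -232, so each line sums to -232/4 = -58.
Column 4: -22 + (-8) + (-19) + ? = -58, so (4,4) = -9.
Row 4 must total -58; the given cells sum to -37, so (4,2) = -21.
From column 2, -58 − (-10 + (-20) + (-21)) gives (3,2) = -7.
Anti-diagonal: -22 + (-7) + (-12) + ? = -58, so (2,3) = -17.
Using row 2: -20 + (-17) + (-8) + ? → (2,1) = -58 − (-45) = -13.
Using row 3: -18 + (-7) + (-19) + ? → (3,3) = -58 − (-44) = -14.
Using column 1: -13 + (-18) + (-12) + ? → (1,1) = -58 − (-43) = -15.
Using column 3: -17 + (-14) + (-16) + ? → (1,3) = -58 − (-47) = -11.

-15 -10 -11 -22 / -13 -20 -17 -8 / -18 -7 -14 -19 / -12 -21 -16 -9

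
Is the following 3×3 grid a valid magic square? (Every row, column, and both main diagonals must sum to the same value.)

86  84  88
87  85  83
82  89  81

Row 1: 86 + 84 + 88 = 258.
Row 2: 87 + 85 + 83 = 255.
Row 3: 82 + 89 + 81 = 252.
Column 1: 86 + 87 + 82 = 255.
Column 2: 84 + 85 + 89 = 258.
Column 3: 88 + 83 + 81 = 252.
Main diagonal: 86 + 85 + 81 = 252.
Anti-diagonal: 88 + 85 + 82 = 255.

No — row 1 sums to 258 but anti-diagonal sums to 255.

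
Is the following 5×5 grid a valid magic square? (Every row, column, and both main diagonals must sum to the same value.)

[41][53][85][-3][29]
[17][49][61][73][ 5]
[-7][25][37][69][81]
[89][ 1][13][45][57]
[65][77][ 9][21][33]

Yes

Row 1: 41 + 53 + 85 + (-3) + 29 = 205.
Row 2: 17 + 49 + 61 + 73 + 5 = 205.
Row 3: -7 + 25 + 37 + 69 + 81 = 205.
Row 4: 89 + 1 + 13 + 45 + 57 = 205.
Row 5: 65 + 77 + 9 + 21 + 33 = 205.
Column 1: 41 + 17 + (-7) + 89 + 65 = 205.
Column 2: 53 + 49 + 25 + 1 + 77 = 205.
Column 3: 85 + 61 + 37 + 13 + 9 = 205.
Column 4: -3 + 73 + 69 + 45 + 21 = 205.
Column 5: 29 + 5 + 81 + 57 + 33 = 205.
Main diagonal: 41 + 49 + 37 + 45 + 33 = 205.
Anti-diagonal: 29 + 73 + 37 + 1 + 65 = 205.
All lines sum to 205.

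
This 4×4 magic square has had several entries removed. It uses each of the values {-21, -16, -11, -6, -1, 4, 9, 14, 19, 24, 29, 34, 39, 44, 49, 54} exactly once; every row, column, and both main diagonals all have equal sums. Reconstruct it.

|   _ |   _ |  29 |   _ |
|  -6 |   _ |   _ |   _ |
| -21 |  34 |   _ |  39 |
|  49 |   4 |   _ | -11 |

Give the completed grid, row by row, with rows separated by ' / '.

44 9 29 -16 / -6 19 -1 54 / -21 34 14 39 / 49 4 24 -11

The 16 entries sum to 264, so each line sums to 264/4 = 66.
Row 3 needs 66; the known cells sum to 52, so (3,3) = 14.
Row 4 must total 66; the given cells sum to 42, so (4,3) = 24.
Column 1 must total 66; the given cells sum to 22, so (1,1) = 44.
From column 3, 66 − (29 + 14 + 24) gives (2,3) = -1.
Main diagonal needs 66; the known cells sum to 47, so (2,2) = 19.
From anti-diagonal, 66 − (-1 + 34 + 49) gives (1,4) = -16.
Row 1 needs 66; the known cells sum to 57, so (1,2) = 9.
Row 2: -6 + 19 + (-1) + ? = 66, so (2,4) = 54.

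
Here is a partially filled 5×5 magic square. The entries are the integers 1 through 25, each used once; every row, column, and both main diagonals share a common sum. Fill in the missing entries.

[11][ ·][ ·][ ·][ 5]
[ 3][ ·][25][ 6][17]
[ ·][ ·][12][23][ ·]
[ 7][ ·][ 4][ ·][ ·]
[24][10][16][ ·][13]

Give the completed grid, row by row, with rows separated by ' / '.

The entries are 1 through 25, which sum to 325, so each line sums to 325/5 = 65.
Row 2 needs 65; the known cells sum to 51, so (2,2) = 14.
From row 5, 65 − (24 + 10 + 16 + 13) gives (5,4) = 2.
From column 1, 65 − (11 + 3 + 7 + 24) gives (3,1) = 20.
Column 3 needs 65; the known cells sum to 57, so (1,3) = 8.
Main diagonal: 11 + 14 + 12 + 13 + ? = 65, so (4,4) = 15.
From anti-diagonal, 65 − (5 + 6 + 12 + 24) gives (4,2) = 18.
From row 4, 65 − (7 + 18 + 4 + 15) gives (4,5) = 21.
Using column 4: 6 + 23 + 15 + 2 + ? → (1,4) = 65 − 46 = 19.
From column 5, 65 − (5 + 17 + 21 + 13) gives (3,5) = 9.
Row 1: 11 + 8 + 19 + 5 + ? = 65, so (1,2) = 22.
Row 3 needs 65; the known cells sum to 64, so (3,2) = 1.

11 22 8 19 5 / 3 14 25 6 17 / 20 1 12 23 9 / 7 18 4 15 21 / 24 10 16 2 13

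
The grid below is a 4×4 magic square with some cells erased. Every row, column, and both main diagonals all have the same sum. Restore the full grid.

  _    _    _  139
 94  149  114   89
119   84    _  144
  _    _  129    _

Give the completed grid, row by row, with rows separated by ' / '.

124 79 104 139 / 94 149 114 89 / 119 84 99 144 / 109 134 129 74

Row 2 is already complete: 94 + 149 + 114 + 89 = 446, so that is the magic constant.
Row 3: 119 + 84 + 144 + ? = 446, so (3,3) = 99.
Column 3 needs 446; the known cells sum to 342, so (1,3) = 104.
The remaining cell in column 4 is (4,4) = 446 − 372 = 74.
Main diagonal: 149 + 99 + 74 + ? = 446, so (1,1) = 124.
From anti-diagonal, 446 − (139 + 114 + 84) gives (4,1) = 109.
Row 1 needs 446; the known cells sum to 367, so (1,2) = 79.
The remaining cell in row 4 is (4,2) = 446 − 312 = 134.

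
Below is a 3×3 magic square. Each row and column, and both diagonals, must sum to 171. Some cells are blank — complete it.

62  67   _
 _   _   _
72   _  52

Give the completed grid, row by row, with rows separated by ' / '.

62 67 42 / 37 57 77 / 72 47 52

Row 1 must total 171; the given cells sum to 129, so (1,3) = 42.
Using row 3: 72 + 52 + ? → (3,2) = 171 − 124 = 47.
Column 1: 62 + 72 + ? = 171, so (2,1) = 37.
Column 2: 67 + 47 + ? = 171, so (2,2) = 57.
The remaining cell in column 3 is (2,3) = 171 − 94 = 77.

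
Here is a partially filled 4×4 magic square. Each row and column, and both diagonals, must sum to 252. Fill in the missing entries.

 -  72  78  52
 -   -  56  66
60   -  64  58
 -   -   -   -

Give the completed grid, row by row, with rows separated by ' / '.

From row 1, 252 − (72 + 78 + 52) gives (1,1) = 50.
Row 3 needs 252; the known cells sum to 182, so (3,2) = 70.
Using column 3: 78 + 56 + 64 + ? → (4,3) = 252 − 198 = 54.
The remaining cell in column 4 is (4,4) = 252 − 176 = 76.
Main diagonal must total 252; the given cells sum to 190, so (2,2) = 62.
Anti-diagonal must total 252; the given cells sum to 178, so (4,1) = 74.
From row 2, 252 − (62 + 56 + 66) gives (2,1) = 68.
Row 4 needs 252; the known cells sum to 204, so (4,2) = 48.

50 72 78 52 / 68 62 56 66 / 60 70 64 58 / 74 48 54 76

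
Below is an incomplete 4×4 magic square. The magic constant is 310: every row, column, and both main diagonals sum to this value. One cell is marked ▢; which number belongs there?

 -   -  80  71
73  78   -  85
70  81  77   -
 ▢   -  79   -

84

Row 2: 73 + 78 + 85 + ? = 310, so (2,3) = 74.
Using row 3: 70 + 81 + 77 + ? → (3,4) = 310 − 228 = 82.
From column 4, 310 − (71 + 85 + 82) gives (4,4) = 72.
Using main diagonal: 78 + 77 + 72 + ? → (1,1) = 310 − 227 = 83.
Anti-diagonal must total 310; the given cells sum to 226, so (4,1) = 84.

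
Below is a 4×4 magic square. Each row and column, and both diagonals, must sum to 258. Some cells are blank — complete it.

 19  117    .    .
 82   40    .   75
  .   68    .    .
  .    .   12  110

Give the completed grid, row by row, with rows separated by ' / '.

Row 2: 82 + 40 + 75 + ? = 258, so (2,3) = 61.
Column 2: 117 + 40 + 68 + ? = 258, so (4,2) = 33.
Main diagonal needs 258; the known cells sum to 169, so (3,3) = 89.
From row 4, 258 − (33 + 12 + 110) gives (4,1) = 103.
Using column 1: 19 + 82 + 103 + ? → (3,1) = 258 − 204 = 54.
Column 3 needs 258; the known cells sum to 162, so (1,3) = 96.
Anti-diagonal must total 258; the given cells sum to 232, so (1,4) = 26.
From row 3, 258 − (54 + 68 + 89) gives (3,4) = 47.

19 117 96 26 / 82 40 61 75 / 54 68 89 47 / 103 33 12 110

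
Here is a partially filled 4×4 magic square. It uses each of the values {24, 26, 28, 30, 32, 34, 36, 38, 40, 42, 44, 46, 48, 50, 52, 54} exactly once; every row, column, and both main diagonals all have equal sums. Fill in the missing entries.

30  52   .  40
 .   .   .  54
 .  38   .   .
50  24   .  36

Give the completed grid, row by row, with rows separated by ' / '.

30 52 34 40 / 32 42 28 54 / 44 38 48 26 / 50 24 46 36

The 16 entries sum to 624, so each line sums to 624/4 = 156.
Row 1: 30 + 52 + 40 + ? = 156, so (1,3) = 34.
Row 4: 50 + 24 + 36 + ? = 156, so (4,3) = 46.
From column 2, 156 − (52 + 38 + 24) gives (2,2) = 42.
Column 4: 40 + 54 + 36 + ? = 156, so (3,4) = 26.
Using main diagonal: 30 + 42 + 36 + ? → (3,3) = 156 − 108 = 48.
Using anti-diagonal: 40 + 38 + 50 + ? → (2,3) = 156 − 128 = 28.
The remaining cell in row 2 is (2,1) = 156 − 124 = 32.
From row 3, 156 − (38 + 48 + 26) gives (3,1) = 44.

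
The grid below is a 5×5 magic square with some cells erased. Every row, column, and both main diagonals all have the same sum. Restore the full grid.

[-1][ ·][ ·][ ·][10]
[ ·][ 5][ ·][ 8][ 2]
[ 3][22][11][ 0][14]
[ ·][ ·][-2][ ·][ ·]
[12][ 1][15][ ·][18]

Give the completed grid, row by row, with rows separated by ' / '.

Row 3 is already complete: 3 + 22 + 11 + 0 + 14 = 50, so that is the magic constant.
Row 5 needs 50; the known cells sum to 46, so (5,4) = 4.
Column 5 must total 50; the given cells sum to 44, so (4,5) = 6.
Main diagonal must total 50; the given cells sum to 33, so (4,4) = 17.
Anti-diagonal must total 50; the given cells sum to 41, so (4,2) = 9.
Row 4 needs 50; the known cells sum to 30, so (4,1) = 20.
Column 1: -1 + 3 + 20 + 12 + ? = 50, so (2,1) = 16.
Column 2 must total 50; the given cells sum to 37, so (1,2) = 13.
Column 4 needs 50; the known cells sum to 29, so (1,4) = 21.
Using row 1: -1 + 13 + 21 + 10 + ? → (1,3) = 50 − 43 = 7.
Row 2 must total 50; the given cells sum to 31, so (2,3) = 19.

-1 13 7 21 10 / 16 5 19 8 2 / 3 22 11 0 14 / 20 9 -2 17 6 / 12 1 15 4 18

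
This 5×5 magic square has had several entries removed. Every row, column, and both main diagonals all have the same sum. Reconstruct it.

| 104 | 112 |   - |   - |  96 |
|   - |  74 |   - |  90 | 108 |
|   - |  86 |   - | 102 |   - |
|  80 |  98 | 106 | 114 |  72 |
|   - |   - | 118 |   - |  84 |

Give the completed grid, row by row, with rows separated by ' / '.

104 112 70 88 96 / 116 74 82 90 108 / 78 86 94 102 110 / 80 98 106 114 72 / 92 100 118 76 84

Row 4 is already complete: 80 + 98 + 106 + 114 + 72 = 470, so that is the magic constant.
Column 2: 112 + 74 + 86 + 98 + ? = 470, so (5,2) = 100.
Column 5 must total 470; the given cells sum to 360, so (3,5) = 110.
Using main diagonal: 104 + 74 + 114 + 84 + ? → (3,3) = 470 − 376 = 94.
Anti-diagonal needs 470; the known cells sum to 378, so (5,1) = 92.
Row 3 needs 470; the known cells sum to 392, so (3,1) = 78.
Using row 5: 92 + 100 + 118 + 84 + ? → (5,4) = 470 − 394 = 76.
Column 1: 104 + 78 + 80 + 92 + ? = 470, so (2,1) = 116.
Column 4 must total 470; the given cells sum to 382, so (1,4) = 88.
Row 1 must total 470; the given cells sum to 400, so (1,3) = 70.
Row 2: 116 + 74 + 90 + 108 + ? = 470, so (2,3) = 82.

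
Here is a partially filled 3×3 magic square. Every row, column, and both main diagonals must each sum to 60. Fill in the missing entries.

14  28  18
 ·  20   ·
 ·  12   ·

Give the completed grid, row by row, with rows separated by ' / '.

14 28 18 / 24 20 16 / 22 12 26

Main diagonal must total 60; the given cells sum to 34, so (3,3) = 26.
Using anti-diagonal: 18 + 20 + ? → (3,1) = 60 − 38 = 22.
Using column 1: 14 + 22 + ? → (2,1) = 60 − 36 = 24.
Column 3: 18 + 26 + ? = 60, so (2,3) = 16.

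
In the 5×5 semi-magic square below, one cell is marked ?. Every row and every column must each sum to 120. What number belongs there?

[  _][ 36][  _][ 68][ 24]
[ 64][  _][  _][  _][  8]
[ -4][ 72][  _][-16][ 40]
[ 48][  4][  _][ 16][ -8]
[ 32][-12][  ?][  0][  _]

Row 3: -4 + 72 + (-16) + 40 + ? = 120, so (3,3) = 28.
Using row 4: 48 + 4 + 16 + (-8) + ? → (4,3) = 120 − 60 = 60.
The remaining cell in column 1 is (1,1) = 120 − 140 = -20.
Using column 2: 36 + 72 + 4 + (-12) + ? → (2,2) = 120 − 100 = 20.
Using column 4: 68 + (-16) + 16 + 0 + ? → (2,4) = 120 − 68 = 52.
Column 5: 24 + 8 + 40 + (-8) + ? = 120, so (5,5) = 56.
Row 1 must total 120; the given cells sum to 108, so (1,3) = 12.
Using row 2: 64 + 20 + 52 + 8 + ? → (2,3) = 120 − 144 = -24.
Row 5: 32 + (-12) + 0 + 56 + ? = 120, so (5,3) = 44.

44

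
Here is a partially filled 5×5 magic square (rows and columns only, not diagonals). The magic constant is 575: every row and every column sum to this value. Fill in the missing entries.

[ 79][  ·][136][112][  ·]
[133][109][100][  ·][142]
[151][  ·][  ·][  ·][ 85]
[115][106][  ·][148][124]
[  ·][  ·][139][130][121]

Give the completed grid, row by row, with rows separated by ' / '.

The remaining cell in row 2 is (2,4) = 575 − 484 = 91.
Row 4 must total 575; the given cells sum to 493, so (4,3) = 82.
Column 1 needs 575; the known cells sum to 478, so (5,1) = 97.
Column 3: 136 + 100 + 82 + 139 + ? = 575, so (3,3) = 118.
Column 4 needs 575; the known cells sum to 481, so (3,4) = 94.
The remaining cell in column 5 is (1,5) = 575 − 472 = 103.
From row 1, 575 − (79 + 136 + 112 + 103) gives (1,2) = 145.
From row 3, 575 − (151 + 118 + 94 + 85) gives (3,2) = 127.
From row 5, 575 − (97 + 139 + 130 + 121) gives (5,2) = 88.

79 145 136 112 103 / 133 109 100 91 142 / 151 127 118 94 85 / 115 106 82 148 124 / 97 88 139 130 121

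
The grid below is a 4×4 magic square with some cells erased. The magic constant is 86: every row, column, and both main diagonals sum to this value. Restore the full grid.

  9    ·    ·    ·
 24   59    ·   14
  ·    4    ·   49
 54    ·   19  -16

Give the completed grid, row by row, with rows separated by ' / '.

From row 2, 86 − (24 + 59 + 14) gives (2,3) = -11.
Using row 4: 54 + 19 + (-16) + ? → (4,2) = 86 − 57 = 29.
Using column 1: 9 + 24 + 54 + ? → (3,1) = 86 − 87 = -1.
Using column 2: 59 + 4 + 29 + ? → (1,2) = 86 − 92 = -6.
Column 4 must total 86; the given cells sum to 47, so (1,4) = 39.
From main diagonal, 86 − (9 + 59 + (-16)) gives (3,3) = 34.
Row 1: 9 + (-6) + 39 + ? = 86, so (1,3) = 44.

9 -6 44 39 / 24 59 -11 14 / -1 4 34 49 / 54 29 19 -16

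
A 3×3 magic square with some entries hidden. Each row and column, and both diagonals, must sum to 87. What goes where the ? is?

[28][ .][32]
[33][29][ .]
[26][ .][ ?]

The remaining cell in row 1 is (1,2) = 87 − 60 = 27.
The remaining cell in row 2 is (2,3) = 87 − 62 = 25.
Using column 2: 27 + 29 + ? → (3,2) = 87 − 56 = 31.
Column 3 must total 87; the given cells sum to 57, so (3,3) = 30.

30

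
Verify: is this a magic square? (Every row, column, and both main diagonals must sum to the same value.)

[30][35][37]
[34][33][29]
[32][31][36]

No — anti-diagonal sums to 102 but column 1 sums to 96.

Row 1: 30 + 35 + 37 = 102.
Row 2: 34 + 33 + 29 = 96.
Row 3: 32 + 31 + 36 = 99.
Column 1: 30 + 34 + 32 = 96.
Column 2: 35 + 33 + 31 = 99.
Column 3: 37 + 29 + 36 = 102.
Main diagonal: 30 + 33 + 36 = 99.
Anti-diagonal: 37 + 33 + 32 = 102.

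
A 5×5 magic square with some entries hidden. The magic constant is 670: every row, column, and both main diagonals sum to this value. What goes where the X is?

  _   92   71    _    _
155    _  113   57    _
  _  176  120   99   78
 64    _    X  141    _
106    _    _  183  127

162

Row 3 must total 670; the given cells sum to 473, so (3,1) = 197.
Column 1 must total 670; the given cells sum to 522, so (1,1) = 148.
From column 4, 670 − (57 + 99 + 141 + 183) gives (1,4) = 190.
From main diagonal, 670 − (148 + 120 + 141 + 127) gives (2,2) = 134.
Row 1 needs 670; the known cells sum to 501, so (1,5) = 169.
The remaining cell in row 2 is (2,5) = 670 − 459 = 211.
Column 5 must total 670; the given cells sum to 585, so (4,5) = 85.
Using anti-diagonal: 169 + 57 + 120 + 106 + ? → (4,2) = 670 − 452 = 218.
Row 4 needs 670; the known cells sum to 508, so (4,3) = 162.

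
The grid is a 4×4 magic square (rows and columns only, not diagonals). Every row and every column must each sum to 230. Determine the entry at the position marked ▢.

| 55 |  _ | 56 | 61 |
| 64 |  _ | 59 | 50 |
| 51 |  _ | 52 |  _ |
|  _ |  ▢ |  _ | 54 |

53

Row 1: 55 + 56 + 61 + ? = 230, so (1,2) = 58.
Row 2 needs 230; the known cells sum to 173, so (2,2) = 57.
From column 1, 230 − (55 + 64 + 51) gives (4,1) = 60.
From column 3, 230 − (56 + 59 + 52) gives (4,3) = 63.
Column 4 must total 230; the given cells sum to 165, so (3,4) = 65.
Using row 3: 51 + 52 + 65 + ? → (3,2) = 230 − 168 = 62.
From row 4, 230 − (60 + 63 + 54) gives (4,2) = 53.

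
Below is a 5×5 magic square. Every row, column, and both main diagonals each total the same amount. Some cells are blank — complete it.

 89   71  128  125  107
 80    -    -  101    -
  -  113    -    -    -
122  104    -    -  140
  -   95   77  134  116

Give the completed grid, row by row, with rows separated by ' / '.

89 71 128 125 107 / 80 137 119 101 83 / 131 113 110 92 74 / 122 104 86 68 140 / 98 95 77 134 116

Row 1 is already complete: 89 + 71 + 128 + 125 + 107 = 520, so that is the magic constant.
Using row 5: 95 + 77 + 134 + 116 + ? → (5,1) = 520 − 422 = 98.
Column 1: 89 + 80 + 122 + 98 + ? = 520, so (3,1) = 131.
From column 2, 520 − (71 + 113 + 104 + 95) gives (2,2) = 137.
Anti-diagonal needs 520; the known cells sum to 410, so (3,3) = 110.
Main diagonal needs 520; the known cells sum to 452, so (4,4) = 68.
From row 4, 520 − (122 + 104 + 68 + 140) gives (4,3) = 86.
Column 3: 128 + 110 + 86 + 77 + ? = 520, so (2,3) = 119.
From column 4, 520 − (125 + 101 + 68 + 134) gives (3,4) = 92.
Row 2 must total 520; the given cells sum to 437, so (2,5) = 83.
Using row 3: 131 + 113 + 110 + 92 + ? → (3,5) = 520 − 446 = 74.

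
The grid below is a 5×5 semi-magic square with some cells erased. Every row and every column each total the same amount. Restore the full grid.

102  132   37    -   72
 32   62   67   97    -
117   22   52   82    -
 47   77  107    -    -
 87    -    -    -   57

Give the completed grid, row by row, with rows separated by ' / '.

Column 1 is already complete: 102 + 32 + 117 + 47 + 87 = 385, so that is the magic constant.
From row 1, 385 − (102 + 132 + 37 + 72) gives (1,4) = 42.
The remaining cell in row 2 is (2,5) = 385 − 258 = 127.
The remaining cell in row 3 is (3,5) = 385 − 273 = 112.
Using column 2: 132 + 62 + 22 + 77 + ? → (5,2) = 385 − 293 = 92.
From column 3, 385 − (37 + 67 + 52 + 107) gives (5,3) = 122.
From column 5, 385 − (72 + 127 + 112 + 57) gives (4,5) = 17.
Row 4 must total 385; the given cells sum to 248, so (4,4) = 137.
Using row 5: 87 + 92 + 122 + 57 + ? → (5,4) = 385 − 358 = 27.

102 132 37 42 72 / 32 62 67 97 127 / 117 22 52 82 112 / 47 77 107 137 17 / 87 92 122 27 57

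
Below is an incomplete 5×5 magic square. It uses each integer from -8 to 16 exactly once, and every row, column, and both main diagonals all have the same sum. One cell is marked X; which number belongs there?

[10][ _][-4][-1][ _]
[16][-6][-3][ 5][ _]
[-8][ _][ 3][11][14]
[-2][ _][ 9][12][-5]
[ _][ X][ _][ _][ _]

7

The entries are -8 through 16, which sum to 100, so each line sums to 100/5 = 20.
From row 2, 20 − (16 + (-6) + (-3) + 5) gives (2,5) = 8.
The remaining cell in row 3 is (3,2) = 20 − 20 = 0.
Row 4 needs 20; the known cells sum to 14, so (4,2) = 6.
Using column 1: 10 + 16 + (-8) + (-2) + ? → (5,1) = 20 − 16 = 4.
Using column 3: -4 + (-3) + 3 + 9 + ? → (5,3) = 20 − 5 = 15.
Column 4 needs 20; the known cells sum to 27, so (5,4) = -7.
From main diagonal, 20 − (10 + (-6) + 3 + 12) gives (5,5) = 1.
Anti-diagonal needs 20; the known cells sum to 18, so (1,5) = 2.
From row 1, 20 − (10 + (-4) + (-1) + 2) gives (1,2) = 13.
Row 5 must total 20; the given cells sum to 13, so (5,2) = 7.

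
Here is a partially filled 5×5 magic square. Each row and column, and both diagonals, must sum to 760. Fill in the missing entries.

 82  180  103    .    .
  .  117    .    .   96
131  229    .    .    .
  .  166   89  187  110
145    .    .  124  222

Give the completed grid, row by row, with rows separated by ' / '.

82 180 103 236 159 / 194 117 215 138 96 / 131 229 152 75 173 / 208 166 89 187 110 / 145 68 201 124 222

From row 4, 760 − (166 + 89 + 187 + 110) gives (4,1) = 208.
Using column 1: 82 + 131 + 208 + 145 + ? → (2,1) = 760 − 566 = 194.
Using column 2: 180 + 117 + 229 + 166 + ? → (5,2) = 760 − 692 = 68.
The remaining cell in main diagonal is (3,3) = 760 − 608 = 152.
The remaining cell in row 5 is (5,3) = 760 − 559 = 201.
Column 3 must total 760; the given cells sum to 545, so (2,3) = 215.
Using row 2: 194 + 117 + 215 + 96 + ? → (2,4) = 760 − 622 = 138.
Anti-diagonal must total 760; the given cells sum to 601, so (1,5) = 159.
Using row 1: 82 + 180 + 103 + 159 + ? → (1,4) = 760 − 524 = 236.
Using column 4: 236 + 138 + 187 + 124 + ? → (3,4) = 760 − 685 = 75.
Column 5 must total 760; the given cells sum to 587, so (3,5) = 173.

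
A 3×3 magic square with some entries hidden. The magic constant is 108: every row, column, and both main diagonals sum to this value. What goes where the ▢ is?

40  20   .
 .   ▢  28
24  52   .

Row 1 needs 108; the known cells sum to 60, so (1,3) = 48.
Using row 3: 24 + 52 + ? → (3,3) = 108 − 76 = 32.
Column 1 needs 108; the known cells sum to 64, so (2,1) = 44.
Column 2 must total 108; the given cells sum to 72, so (2,2) = 36.

36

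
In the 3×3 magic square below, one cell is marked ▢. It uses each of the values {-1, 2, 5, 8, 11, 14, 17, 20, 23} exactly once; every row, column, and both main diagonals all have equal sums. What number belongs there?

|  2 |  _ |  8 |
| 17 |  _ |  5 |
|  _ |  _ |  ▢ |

The 9 entries sum to 99, so each line sums to 99/3 = 33.
Using row 1: 2 + 8 + ? → (1,2) = 33 − 10 = 23.
Using row 2: 17 + 5 + ? → (2,2) = 33 − 22 = 11.
The remaining cell in column 1 is (3,1) = 33 − 19 = 14.
Using column 2: 23 + 11 + ? → (3,2) = 33 − 34 = -1.
The remaining cell in column 3 is (3,3) = 33 − 13 = 20.

20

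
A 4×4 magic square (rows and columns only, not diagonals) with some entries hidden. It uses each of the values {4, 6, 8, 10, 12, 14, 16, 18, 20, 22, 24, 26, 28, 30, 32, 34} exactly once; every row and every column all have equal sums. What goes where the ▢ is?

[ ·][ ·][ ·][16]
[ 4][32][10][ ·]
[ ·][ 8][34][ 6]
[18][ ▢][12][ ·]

The 16 entries sum to 304, so each line sums to 304/4 = 76.
Row 2: 4 + 32 + 10 + ? = 76, so (2,4) = 30.
From row 3, 76 − (8 + 34 + 6) gives (3,1) = 28.
Column 1: 4 + 28 + 18 + ? = 76, so (1,1) = 26.
From column 3, 76 − (10 + 34 + 12) gives (1,3) = 20.
Column 4 must total 76; the given cells sum to 52, so (4,4) = 24.
Row 1: 26 + 20 + 16 + ? = 76, so (1,2) = 14.
Using row 4: 18 + 12 + 24 + ? → (4,2) = 76 − 54 = 22.

22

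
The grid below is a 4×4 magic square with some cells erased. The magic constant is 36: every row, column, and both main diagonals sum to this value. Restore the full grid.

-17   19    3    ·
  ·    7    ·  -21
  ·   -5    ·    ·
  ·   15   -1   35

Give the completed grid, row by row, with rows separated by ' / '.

Row 1: -17 + 19 + 3 + ? = 36, so (1,4) = 31.
Row 4 needs 36; the known cells sum to 49, so (4,1) = -13.
Using column 4: 31 + (-21) + 35 + ? → (3,4) = 36 − 45 = -9.
Using main diagonal: -17 + 7 + 35 + ? → (3,3) = 36 − 25 = 11.
Using anti-diagonal: 31 + (-5) + (-13) + ? → (2,3) = 36 − 13 = 23.
Row 2 must total 36; the given cells sum to 9, so (2,1) = 27.
Using row 3: -5 + 11 + (-9) + ? → (3,1) = 36 − (-3) = 39.

-17 19 3 31 / 27 7 23 -21 / 39 -5 11 -9 / -13 15 -1 35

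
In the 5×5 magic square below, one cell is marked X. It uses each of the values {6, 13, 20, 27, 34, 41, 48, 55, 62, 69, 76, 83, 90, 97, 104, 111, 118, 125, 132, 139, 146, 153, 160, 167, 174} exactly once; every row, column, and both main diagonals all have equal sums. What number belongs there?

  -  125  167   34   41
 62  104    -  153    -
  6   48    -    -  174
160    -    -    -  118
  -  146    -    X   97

The 25 entries sum to 2250, so each line sums to 2250/5 = 450.
Row 1: 125 + 167 + 34 + 41 + ? = 450, so (1,1) = 83.
The remaining cell in column 1 is (5,1) = 450 − 311 = 139.
Column 2: 125 + 104 + 48 + 146 + ? = 450, so (4,2) = 27.
From column 5, 450 − (41 + 174 + 118 + 97) gives (2,5) = 20.
From anti-diagonal, 450 − (41 + 153 + 27 + 139) gives (3,3) = 90.
Row 2 must total 450; the given cells sum to 339, so (2,3) = 111.
The remaining cell in row 3 is (3,4) = 450 − 318 = 132.
Main diagonal must total 450; the given cells sum to 374, so (4,4) = 76.
Row 4 must total 450; the given cells sum to 381, so (4,3) = 69.
Column 3: 167 + 111 + 90 + 69 + ? = 450, so (5,3) = 13.
The remaining cell in column 4 is (5,4) = 450 − 395 = 55.

55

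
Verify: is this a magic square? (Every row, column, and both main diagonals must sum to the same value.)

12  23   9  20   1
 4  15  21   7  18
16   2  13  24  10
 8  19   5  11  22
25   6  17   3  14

Yes

Row 1: 12 + 23 + 9 + 20 + 1 = 65.
Row 2: 4 + 15 + 21 + 7 + 18 = 65.
Row 3: 16 + 2 + 13 + 24 + 10 = 65.
Row 4: 8 + 19 + 5 + 11 + 22 = 65.
Row 5: 25 + 6 + 17 + 3 + 14 = 65.
Column 1: 12 + 4 + 16 + 8 + 25 = 65.
Column 2: 23 + 15 + 2 + 19 + 6 = 65.
Column 3: 9 + 21 + 13 + 5 + 17 = 65.
Column 4: 20 + 7 + 24 + 11 + 3 = 65.
Column 5: 1 + 18 + 10 + 22 + 14 = 65.
Main diagonal: 12 + 15 + 13 + 11 + 14 = 65.
Anti-diagonal: 1 + 7 + 13 + 19 + 25 = 65.
All lines sum to 65.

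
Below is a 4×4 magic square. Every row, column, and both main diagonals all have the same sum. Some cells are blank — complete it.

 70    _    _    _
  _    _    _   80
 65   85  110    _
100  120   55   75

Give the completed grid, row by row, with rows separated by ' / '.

Row 4 is already complete: 100 + 120 + 55 + 75 = 350, so that is the magic constant.
Row 3: 65 + 85 + 110 + ? = 350, so (3,4) = 90.
Column 1: 70 + 65 + 100 + ? = 350, so (2,1) = 115.
Using column 4: 80 + 90 + 75 + ? → (1,4) = 350 − 245 = 105.
Main diagonal: 70 + 110 + 75 + ? = 350, so (2,2) = 95.
Using anti-diagonal: 105 + 85 + 100 + ? → (2,3) = 350 − 290 = 60.
Column 2: 95 + 85 + 120 + ? = 350, so (1,2) = 50.
The remaining cell in column 3 is (1,3) = 350 − 225 = 125.

70 50 125 105 / 115 95 60 80 / 65 85 110 90 / 100 120 55 75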